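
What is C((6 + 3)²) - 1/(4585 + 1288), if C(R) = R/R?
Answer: 5872/5873 ≈ 0.99983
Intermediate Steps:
C(R) = 1
C((6 + 3)²) - 1/(4585 + 1288) = 1 - 1/(4585 + 1288) = 1 - 1/5873 = 5872/5873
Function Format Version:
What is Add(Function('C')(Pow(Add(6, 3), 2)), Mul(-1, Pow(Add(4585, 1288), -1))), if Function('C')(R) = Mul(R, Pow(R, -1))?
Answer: Rational(5872, 5873) ≈ 0.99983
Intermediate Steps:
Function('C')(R) = 1
Add(Function('C')(Pow(Add(6, 3), 2)), Mul(-1, Pow(Add(4585, 1288), -1))) = Add(1, Mul(-1, Pow(Add(4585, 1288), -1))) = Add(1, Mul(-1, Pow(5873, -1))) = Add(1, Mul(-1, Rational(1, 5873))) = Add(1, Rational(-1, 5873)) = Rational(5872, 5873)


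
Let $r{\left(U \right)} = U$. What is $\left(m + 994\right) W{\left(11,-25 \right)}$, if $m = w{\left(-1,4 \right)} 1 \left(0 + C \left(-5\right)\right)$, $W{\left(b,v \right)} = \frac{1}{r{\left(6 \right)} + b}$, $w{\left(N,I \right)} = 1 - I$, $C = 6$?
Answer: $\frac{1084}{17} \approx 63.765$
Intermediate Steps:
$W{\left(b,v \right)} = \frac{1}{6 + b}$
$m = 90$ ($m = \left(1 - 4\right) 1 \left(0 + 6 \left(-5\right)\right) = \left(1 - 4\right) 1 \left(0 - 30\right) = \left(-3\right) 1 \left(-30\right) = \left(-3\right) \left(-30\right) = 90$)
$\left(m + 994\right) W{\left(11,-25 \right)} = \frac{90 + 994}{6 + 11} = \frac{1084}{17}$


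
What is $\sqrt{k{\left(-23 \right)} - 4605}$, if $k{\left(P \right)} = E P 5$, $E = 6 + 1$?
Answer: $i \sqrt{5410} \approx 73.553 i$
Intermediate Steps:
$E = 7$
$k{\left(P \right)} = 35 P$ ($k{\left(P \right)} = 7 P 5 = 35 P$)
$\sqrt{k{\left(-23 \right)} - 4605} = \sqrt{35 \left(-23\right) - 4605} = \sqrt{-805 - 4605} = \sqrt{-5410} = i \sqrt{5410}$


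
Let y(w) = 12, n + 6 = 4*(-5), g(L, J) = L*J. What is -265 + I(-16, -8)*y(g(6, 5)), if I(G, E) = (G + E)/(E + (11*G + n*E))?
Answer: -277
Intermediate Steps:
g(L, J) = J*L
n = -26 (n = -6 + 4*(-5) = -6 - 20 = -26)
I(G, E) = (E + G)/(-25*E + 11*G) (I(G, E) = (G + E)/(E + (11*G - 26*E)) = (E + G)/(E + (-26*E + 11*G)) = (E + G)/(-25*E + 11*G))
-265 + I(-16, -8)*y(g(6, 5)) = -265 + ((-8 - 16)/(-25*(-8) + 11*(-16)))*12 = -265 + (-24/(200 - 176))*12 = -265 + (-24/24)*12 = -265 + ((1/24)*(-24))*12 = -265 - 1*12 = -265 - 12 = -277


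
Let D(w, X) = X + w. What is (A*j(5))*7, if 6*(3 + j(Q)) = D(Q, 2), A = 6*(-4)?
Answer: 308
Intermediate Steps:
A = -24
j(Q) = -8/3 + Q/6 (j(Q) = -3 + (2 + Q)/6 = -3 + (⅓ + Q/6) = -8/3 + Q/6)
(A*j(5))*7 = -24*(-8/3 + (⅙)*5)*7 = -24*(-8/3 + ⅚)*7 = -24*(-11/6)*7 = 44*7 = 308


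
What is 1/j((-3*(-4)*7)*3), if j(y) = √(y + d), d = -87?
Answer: √165/165 ≈ 0.077850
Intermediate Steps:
j(y) = √(-87 + y) (j(y) = √(y - 87) = √(-87 + y))
1/j((-3*(-4)*7)*3) = 1/(√(-87 + (-3*(-4)*7)*3)) = 1/(√(-87 + (12*7)*3)) = 1/(√(-87 + 84*3)) = 1/(√(-87 + 252)) = 1/(√165) = √165/165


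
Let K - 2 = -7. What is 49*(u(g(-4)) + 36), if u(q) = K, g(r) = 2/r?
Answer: 1519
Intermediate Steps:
K = -5 (K = 2 - 7 = -5)
u(q) = -5
49*(u(g(-4)) + 36) = 49*(-5 + 36) = 49*31 = 1519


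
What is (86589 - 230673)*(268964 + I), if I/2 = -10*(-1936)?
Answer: -44332341456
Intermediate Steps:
I = 38720 (I = 2*(-10*(-1936)) = 2*19360 = 38720)
(86589 - 230673)*(268964 + I) = (86589 - 230673)*(268964 + 38720) = -144084*307684 = -44332341456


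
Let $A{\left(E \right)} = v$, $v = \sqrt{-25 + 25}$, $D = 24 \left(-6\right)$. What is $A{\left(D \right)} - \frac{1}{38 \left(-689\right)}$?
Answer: $\frac{1}{26182} \approx 3.8194 \cdot 10^{-5}$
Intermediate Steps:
$D = -144$
$v = 0$ ($v = \sqrt{0} = 0$)
$A{\left(E \right)} = 0$
$A{\left(D \right)} - \frac{1}{38 \left(-689\right)} = 0 - \frac{1}{38 \left(-689\right)} = 0 - \frac{1}{-26182} = 0 - - \frac{1}{26182} = 0 + \frac{1}{26182} = \frac{1}{26182}$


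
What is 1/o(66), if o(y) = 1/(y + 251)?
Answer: 317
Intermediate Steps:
o(y) = 1/(251 + y)
1/o(66) = 1/(1/(251 + 66)) = 1/(1/317) = 317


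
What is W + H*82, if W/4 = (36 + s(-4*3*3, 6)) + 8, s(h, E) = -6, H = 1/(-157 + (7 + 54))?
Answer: 7255/48 ≈ 151.15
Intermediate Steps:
H = -1/96 (H = 1/(-157 + 61) = 1/(-96) = -1/96 ≈ -0.010417)
W = 152 (W = 4*((36 - 6) + 8) = 4*(30 + 8) = 4*38 = 152)
W + H*82 = 152 - 1/96*82 = 152 - 41/48 = 7255/48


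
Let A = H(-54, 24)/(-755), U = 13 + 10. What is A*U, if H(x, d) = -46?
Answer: 1058/755 ≈ 1.4013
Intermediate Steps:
U = 23
A = 46/755 (A = -46/(-755) = -46*(-1/755) = 46/755 ≈ 0.060927)
A*U = (46/755)*23 = 1058/755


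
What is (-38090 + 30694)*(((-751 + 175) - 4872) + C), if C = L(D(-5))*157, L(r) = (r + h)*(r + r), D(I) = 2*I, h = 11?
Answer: 63516848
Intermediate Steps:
L(r) = 2*r*(11 + r) (L(r) = (r + 11)*(r + r) = (11 + r)*(2*r) = 2*r*(11 + r))
C = -3140 (C = (2*(2*(-5))*(11 + 2*(-5)))*157 = (2*(-10)*(11 - 10))*157 = (2*(-10)*1)*157 = -20*157 = -3140)
(-38090 + 30694)*(((-751 + 175) - 4872) + C) = (-38090 + 30694)*(((-751 + 175) - 4872) - 3140) = -7396*((-576 - 4872) - 3140) = -7396*(-5448 - 3140) = -7396*(-8588) = 63516848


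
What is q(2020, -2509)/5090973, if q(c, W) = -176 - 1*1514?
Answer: -1690/5090973 ≈ -0.00033196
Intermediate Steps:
q(c, W) = -1690 (q(c, W) = -176 - 1514 = -1690)
q(2020, -2509)/5090973 = -1690/5090973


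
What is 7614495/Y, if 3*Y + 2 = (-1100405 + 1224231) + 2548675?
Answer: 7614495/890833 ≈ 8.5476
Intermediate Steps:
Y = 890833 (Y = -⅔ + ((-1100405 + 1224231) + 2548675)/3 = -⅔ + (123826 + 2548675)/3 = -⅔ + (⅓)*2672501 = -⅔ + 2672501/3 = 890833)
7614495/Y = 7614495/890833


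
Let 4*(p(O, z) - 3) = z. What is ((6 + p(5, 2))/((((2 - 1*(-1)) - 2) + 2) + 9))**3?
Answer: 6859/13824 ≈ 0.49617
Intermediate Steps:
p(O, z) = 3 + z/4
((6 + p(5, 2))/((((2 - 1*(-1)) - 2) + 2) + 9))**3 = ((6 + (3 + (1/4)*2))/((((2 - 1*(-1)) - 2) + 2) + 9))**3 = ((6 + (3 + 1/2))/((((2 + 1) - 2) + 2) + 9))**3 = ((6 + 7/2)/(((3 - 2) + 2) + 9))**3 = (19/(2*((1 + 2) + 9)))**3 = (19/(2*(3 + 9)))**3 = ((19/2)/12)**3 = ((19/2)*(1/12))**3 = (19/24)**3 = 6859/13824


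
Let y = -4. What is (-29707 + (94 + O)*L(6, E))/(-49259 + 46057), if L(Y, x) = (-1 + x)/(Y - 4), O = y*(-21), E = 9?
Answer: 28995/3202 ≈ 9.0553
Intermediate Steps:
O = 84 (O = -4*(-21) = 84)
L(Y, x) = (-1 + x)/(-4 + Y)
(-29707 + (94 + O)*L(6, E))/(-49259 + 46057) = (-29707 + (94 + 84)*((-1 + 9)/(-4 + 6)))/(-49259 + 46057) = (-29707 + 178*(8/2))/(-3202) = (-29707 + 178*((½)*8))*(-1/3202) = (-29707 + 178*4)*(-1/3202) = (-29707 + 712)*(-1/3202) = -28995*(-1/3202) = 28995/3202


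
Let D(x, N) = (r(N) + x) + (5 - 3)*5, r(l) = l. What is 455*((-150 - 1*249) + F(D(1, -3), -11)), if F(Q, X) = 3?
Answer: -180180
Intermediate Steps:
D(x, N) = 10 + N + x (D(x, N) = (N + x) + (5 - 3)*5 = (N + x) + 2*5 = (N + x) + 10 = 10 + N + x)
455*((-150 - 1*249) + F(D(1, -3), -11)) = 455*((-150 - 1*249) + 3) = 455*((-150 - 249) + 3) = 455*(-399 + 3) = 455*(-396) = -180180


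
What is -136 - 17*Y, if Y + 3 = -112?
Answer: 1819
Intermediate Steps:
Y = -115 (Y = -3 - 112 = -115)
-136 - 17*Y = -136 - 17*(-115) = -136 + 1955 = 1819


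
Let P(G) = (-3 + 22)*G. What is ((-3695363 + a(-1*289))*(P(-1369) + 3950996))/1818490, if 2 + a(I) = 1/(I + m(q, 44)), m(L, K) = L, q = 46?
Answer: -352453328719456/44189307 ≈ -7.9760e+6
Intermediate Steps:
P(G) = 19*G
a(I) = -2 + 1/(46 + I) (a(I) = -2 + 1/(I + 46) = -2 + 1/(46 + I))
((-3695363 + a(-1*289))*(P(-1369) + 3950996))/1818490 = ((-3695363 + (-91 - (-2)*289)/(46 - 1*289))*(19*(-1369) + 3950996))/1818490 = ((-3695363 + (-91 - 2*(-289))/(46 - 289))*(-26011 + 3950996))*(1/1818490) = ((-3695363 + (-91 + 578)/(-243))*3924985)*(1/1818490) = ((-3695363 - 1/243*487)*3924985)*(1/1818490) = ((-3695363 - 487/243)*3924985)*(1/1818490) = -897973696/243*3924985*(1/1818490) = -3524533287194560/243*1/1818490 = -352453328719456/44189307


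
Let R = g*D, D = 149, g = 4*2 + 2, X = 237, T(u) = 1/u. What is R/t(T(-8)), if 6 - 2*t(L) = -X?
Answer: 2980/243 ≈ 12.263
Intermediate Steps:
g = 10 (g = 8 + 2 = 10)
R = 1490 (R = 10*149 = 1490)
t(L) = 243/2 (t(L) = 3 - (-1)*237/2 = 3 - ½*(-237) = 3 + 237/2 = 243/2)
R/t(T(-8)) = 1490/(243/2) = 1490*(2/243) = 2980/243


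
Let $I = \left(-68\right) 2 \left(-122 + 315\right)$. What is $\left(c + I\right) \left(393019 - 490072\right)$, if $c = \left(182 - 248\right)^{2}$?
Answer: $2124684276$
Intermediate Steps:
$c = 4356$ ($c = \left(-66\right)^{2} = 4356$)
$I = -26248$ ($I = \left(-136\right) 193 = -26248$)
$\left(c + I\right) \left(393019 - 490072\right) = \left(4356 - 26248\right) \left(393019 - 490072\right) = \left(-21892\right) \left(-97053\right) = 2124684276$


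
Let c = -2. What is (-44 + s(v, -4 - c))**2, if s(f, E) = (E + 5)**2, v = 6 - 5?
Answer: 1225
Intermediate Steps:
v = 1
s(f, E) = (5 + E)**2
(-44 + s(v, -4 - c))**2 = (-44 + (5 + (-4 - 1*(-2)))**2)**2 = (-44 + (5 + (-4 + 2))**2)**2 = (-44 + (5 - 2)**2)**2 = (-44 + 3**2)**2 = (-44 + 9)**2 = (-35)**2 = 1225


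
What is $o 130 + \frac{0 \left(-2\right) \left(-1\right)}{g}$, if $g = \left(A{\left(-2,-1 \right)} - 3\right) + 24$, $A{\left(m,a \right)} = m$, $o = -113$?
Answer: $-14690$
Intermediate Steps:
$g = 19$ ($g = \left(-2 - 3\right) + 24 = -5 + 24 = 19$)
$o 130 + \frac{0 \left(-2\right) \left(-1\right)}{g} = \left(-113\right) 130 + \frac{0 \left(-2\right) \left(-1\right)}{19} = -14690 + 0 \left(-1\right) \frac{1}{19} = -14690 + 0 \cdot \frac{1}{19} = -14690 + 0 = -14690$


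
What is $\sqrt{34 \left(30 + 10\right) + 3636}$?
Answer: $2 \sqrt{1249} \approx 70.682$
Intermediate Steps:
$\sqrt{34 \left(30 + 10\right) + 3636} = \sqrt{34 \cdot 40 + 3636} = \sqrt{1360 + 3636} = \sqrt{4996} = 2 \sqrt{1249}$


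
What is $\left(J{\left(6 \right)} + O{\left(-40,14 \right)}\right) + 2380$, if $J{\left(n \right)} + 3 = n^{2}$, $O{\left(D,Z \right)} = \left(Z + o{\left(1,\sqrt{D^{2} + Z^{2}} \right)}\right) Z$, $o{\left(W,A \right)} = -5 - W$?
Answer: $2525$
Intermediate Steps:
$O{\left(D,Z \right)} = Z \left(-6 + Z\right)$ ($O{\left(D,Z \right)} = \left(Z - 6\right) Z = \left(-6 + Z\right) Z = Z \left(-6 + Z\right)$)
$J{\left(n \right)} = -3 + n^{2}$
$\left(J{\left(6 \right)} + O{\left(-40,14 \right)}\right) + 2380 = \left(\left(-3 + 6^{2}\right) + 14 \left(-6 + 14\right)\right) + 2380 = \left(\left(-3 + 36\right) + 14 \cdot 8\right) + 2380 = \left(33 + 112\right) + 2380 = 145 + 2380 = 2525$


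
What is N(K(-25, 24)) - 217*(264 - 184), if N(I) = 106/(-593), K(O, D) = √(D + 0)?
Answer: -10294586/593 ≈ -17360.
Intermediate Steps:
K(O, D) = √D
N(I) = -106/593 (N(I) = 106*(-1/593) = -106/593)
N(K(-25, 24)) - 217*(264 - 184) = -106/593 - 217*(264 - 184) = -106/593 - 217*80 = -106/593 - 1*17360 = -106/593 - 17360 = -10294586/593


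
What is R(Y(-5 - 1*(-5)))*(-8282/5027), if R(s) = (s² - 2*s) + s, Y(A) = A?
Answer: 0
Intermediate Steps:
R(s) = s² - s
R(Y(-5 - 1*(-5)))*(-8282/5027) = ((-5 - 1*(-5))*(-1 + (-5 - 1*(-5))))*(-8282/5027) = ((-5 + 5)*(-1 + (-5 + 5)))*(-8282*1/5027) = (0*(-1 + 0))*(-8282/5027) = (0*(-1))*(-8282/5027) = 0*(-8282/5027) = 0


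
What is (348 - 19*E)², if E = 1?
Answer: 108241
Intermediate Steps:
(348 - 19*E)² = (348 - 19*1)² = (348 - 19)² = 329² = 108241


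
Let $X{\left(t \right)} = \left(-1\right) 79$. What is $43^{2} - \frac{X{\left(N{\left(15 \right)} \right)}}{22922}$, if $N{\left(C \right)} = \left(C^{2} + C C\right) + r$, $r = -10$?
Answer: $\frac{42382857}{22922} \approx 1849.0$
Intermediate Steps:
$N{\left(C \right)} = -10 + 2 C^{2}$ ($N{\left(C \right)} = \left(C^{2} + C C\right) - 10 = \left(C^{2} + C^{2}\right) - 10 = 2 C^{2} - 10 = -10 + 2 C^{2}$)
$X{\left(t \right)} = -79$
$43^{2} - \frac{X{\left(N{\left(15 \right)} \right)}}{22922} = 43^{2} - - \frac{79}{22922} = 1849 - \left(-79\right) \frac{1}{22922} = 1849 - - \frac{79}{22922} = 1849 + \frac{79}{22922} = \frac{42382857}{22922}$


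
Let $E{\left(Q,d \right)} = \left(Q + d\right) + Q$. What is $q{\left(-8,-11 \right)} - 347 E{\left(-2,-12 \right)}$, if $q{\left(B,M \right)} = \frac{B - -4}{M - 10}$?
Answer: $\frac{116596}{21} \approx 5552.2$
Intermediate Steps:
$E{\left(Q,d \right)} = d + 2 Q$
$q{\left(B,M \right)} = \frac{4 + B}{-10 + M}$ ($q{\left(B,M \right)} = \frac{B + 4}{-10 + M} = \frac{4 + B}{-10 + M}$)
$q{\left(-8,-11 \right)} - 347 E{\left(-2,-12 \right)} = \frac{4 - 8}{-10 - 11} - 347 \left(-12 + 2 \left(-2\right)\right) = \frac{1}{-21} \left(-4\right) - 347 \left(-12 - 4\right) = \left(- \frac{1}{21}\right) \left(-4\right) - -5552 = \frac{4}{21} + 5552 = \frac{116596}{21}$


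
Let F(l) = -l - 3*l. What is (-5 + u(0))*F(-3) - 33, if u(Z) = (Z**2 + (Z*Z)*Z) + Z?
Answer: -93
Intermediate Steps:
u(Z) = Z + Z**2 + Z**3 (u(Z) = (Z**2 + Z**2*Z) + Z = (Z**2 + Z**3) + Z = Z + Z**2 + Z**3)
F(l) = -4*l
(-5 + u(0))*F(-3) - 33 = (-5 + 0*(1 + 0 + 0**2))*(-4*(-3)) - 33 = (-5 + 0*(1 + 0 + 0))*12 - 33 = (-5 + 0*1)*12 - 33 = (-5 + 0)*12 - 33 = -5*12 - 33 = -60 - 33 = -93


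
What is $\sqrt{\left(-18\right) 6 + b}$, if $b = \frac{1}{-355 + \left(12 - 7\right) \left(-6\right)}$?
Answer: $\frac{i \sqrt{16008685}}{385} \approx 10.392 i$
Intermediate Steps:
$b = - \frac{1}{385}$ ($b = \frac{1}{-355 + 5 \left(-6\right)} = \frac{1}{-355 - 30} = \frac{1}{-385} = - \frac{1}{385} \approx -0.0025974$)
$\sqrt{\left(-18\right) 6 + b} = \sqrt{\left(-18\right) 6 - \frac{1}{385}} = \sqrt{-108 - \frac{1}{385}} = \sqrt{- \frac{41581}{385}} = \frac{i \sqrt{16008685}}{385}$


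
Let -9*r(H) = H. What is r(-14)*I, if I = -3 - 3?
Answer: -28/3 ≈ -9.3333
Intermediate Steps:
I = -6
r(H) = -H/9
r(-14)*I = -1/9*(-14)*(-6) = (14/9)*(-6) = -28/3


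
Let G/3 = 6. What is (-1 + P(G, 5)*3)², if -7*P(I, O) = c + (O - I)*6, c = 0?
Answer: 51529/49 ≈ 1051.6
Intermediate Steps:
G = 18 (G = 3*6 = 18)
P(I, O) = -6*O/7 + 6*I/7 (P(I, O) = -(0 + (O - I)*6)/7 = -(0 + (-6*I + 6*O))/7 = -(-6*I + 6*O)/7 = -6*O/7 + 6*I/7)
(-1 + P(G, 5)*3)² = (-1 + (-6/7*5 + (6/7)*18)*3)² = (-1 + (-30/7 + 108/7)*3)² = (-1 + (78/7)*3)² = (-1 + 234/7)² = (227/7)² = 51529/49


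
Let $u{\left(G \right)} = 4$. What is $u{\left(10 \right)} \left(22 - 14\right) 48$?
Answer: $1536$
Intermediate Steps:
$u{\left(10 \right)} \left(22 - 14\right) 48 = 4 \left(22 - 14\right) 48 = 4 \cdot 8 \cdot 48 = 32 \cdot 48 = 1536$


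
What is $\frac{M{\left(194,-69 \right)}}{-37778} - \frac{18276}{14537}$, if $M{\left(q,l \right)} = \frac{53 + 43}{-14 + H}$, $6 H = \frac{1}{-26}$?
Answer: $- \frac{58014362868}{46152140285} \approx -1.257$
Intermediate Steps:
$H = - \frac{1}{156}$ ($H = \frac{1}{6 \left(-26\right)} = \frac{1}{6} \left(- \frac{1}{26}\right) = - \frac{1}{156} \approx -0.0064103$)
$M{\left(q,l \right)} = - \frac{14976}{2185}$ ($M{\left(q,l \right)} = \frac{53 + 43}{-14 - \frac{1}{156}} = \frac{96}{- \frac{2185}{156}} = 96 \left(- \frac{156}{2185}\right) = - \frac{14976}{2185}$)
$\frac{M{\left(194,-69 \right)}}{-37778} - \frac{18276}{14537} = - \frac{14976}{2185 \left(-37778\right)} - \frac{18276}{14537} = \left(- \frac{14976}{2185}\right) \left(- \frac{1}{37778}\right) - \frac{18276}{14537} = \frac{576}{3174805} - \frac{18276}{14537} = - \frac{58014362868}{46152140285}$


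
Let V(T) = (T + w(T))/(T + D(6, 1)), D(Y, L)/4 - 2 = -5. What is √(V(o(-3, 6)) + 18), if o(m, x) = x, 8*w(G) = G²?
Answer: √65/2 ≈ 4.0311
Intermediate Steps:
D(Y, L) = -12 (D(Y, L) = 8 + 4*(-5) = 8 - 20 = -12)
w(G) = G²/8
V(T) = (T + T²/8)/(-12 + T) (V(T) = (T + T²/8)/(T - 12) = (T + T²/8)/(-12 + T))
√(V(o(-3, 6)) + 18) = √((⅛)*6*(8 + 6)/(-12 + 6) + 18) = √((⅛)*6*14/(-6) + 18) = √((⅛)*6*(-⅙)*14 + 18) = √(-7/4 + 18) = √(65/4) = √65/2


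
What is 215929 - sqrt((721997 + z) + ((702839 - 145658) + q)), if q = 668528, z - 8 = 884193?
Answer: 215929 - sqrt(2831907) ≈ 2.1425e+5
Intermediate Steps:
z = 884201 (z = 8 + 884193 = 884201)
215929 - sqrt((721997 + z) + ((702839 - 145658) + q)) = 215929 - sqrt((721997 + 884201) + ((702839 - 145658) + 668528)) = 215929 - sqrt(1606198 + (557181 + 668528)) = 215929 - sqrt(1606198 + 1225709) = 215929 - sqrt(2831907)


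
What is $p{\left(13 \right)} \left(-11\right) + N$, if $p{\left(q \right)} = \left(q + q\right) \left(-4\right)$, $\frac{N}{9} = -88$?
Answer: $352$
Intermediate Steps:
$N = -792$ ($N = 9 \left(-88\right) = -792$)
$p{\left(q \right)} = - 8 q$ ($p{\left(q \right)} = 2 q \left(-4\right) = - 8 q$)
$p{\left(13 \right)} \left(-11\right) + N = \left(-8\right) 13 \left(-11\right) - 792 = \left(-104\right) \left(-11\right) - 792 = 1144 - 792 = 352$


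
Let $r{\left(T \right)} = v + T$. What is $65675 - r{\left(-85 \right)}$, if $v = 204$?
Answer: $65556$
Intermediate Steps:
$r{\left(T \right)} = 204 + T$
$65675 - r{\left(-85 \right)} = 65675 - \left(204 - 85\right) = 65675 - 119 = 65556$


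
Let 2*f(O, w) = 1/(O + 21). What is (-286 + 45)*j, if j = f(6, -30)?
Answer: -241/54 ≈ -4.4630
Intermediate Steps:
f(O, w) = 1/(2*(21 + O)) (f(O, w) = 1/(2*(O + 21)) = 1/(2*(21 + O)))
j = 1/54 (j = 1/(2*(21 + 6)) = (½)/27 = (½)*(1/27) = 1/54 ≈ 0.018519)
(-286 + 45)*j = (-286 + 45)*(1/54) = -241*1/54 = -241/54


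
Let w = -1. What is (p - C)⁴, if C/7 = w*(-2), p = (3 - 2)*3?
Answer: 14641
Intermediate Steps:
p = 3 (p = 1*3 = 3)
C = 14 (C = 7*(-1*(-2)) = 7*2 = 14)
(p - C)⁴ = (3 - 1*14)⁴ = (3 - 14)⁴ = (-11)⁴ = 14641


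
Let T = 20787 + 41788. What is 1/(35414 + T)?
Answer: 1/97989 ≈ 1.0205e-5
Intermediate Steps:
T = 62575
1/(35414 + T) = 1/(35414 + 62575) = 1/97989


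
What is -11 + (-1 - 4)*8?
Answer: -51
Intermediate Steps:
-11 + (-1 - 4)*8 = -11 - 5*8 = -11 - 40 = -51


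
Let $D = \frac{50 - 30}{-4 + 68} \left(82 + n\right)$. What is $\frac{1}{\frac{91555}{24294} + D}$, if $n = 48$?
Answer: $\frac{97176}{4313995} \approx 0.022526$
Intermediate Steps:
$D = \frac{325}{8}$ ($D = \frac{50 - 30}{-4 + 68} \left(82 + 48\right) = \frac{20}{64} \cdot 130 = 20 \cdot \frac{1}{64} \cdot 130 = \frac{5}{16} \cdot 130 = \frac{325}{8} \approx 40.625$)
$\frac{1}{\frac{91555}{24294} + D} = \frac{1}{\frac{91555}{24294} + \frac{325}{8}} = \frac{1}{\frac{4313995}{97176}} = \frac{97176}{4313995}$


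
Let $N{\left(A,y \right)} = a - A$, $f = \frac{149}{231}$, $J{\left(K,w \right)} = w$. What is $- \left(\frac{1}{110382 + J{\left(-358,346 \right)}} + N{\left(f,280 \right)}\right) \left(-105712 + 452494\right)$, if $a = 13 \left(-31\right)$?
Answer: $\frac{596725123321165}{4263028} \approx 1.3998 \cdot 10^{8}$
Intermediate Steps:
$f = \frac{149}{231}$ ($f = 149 \cdot \frac{1}{231} = \frac{149}{231} \approx 0.64502$)
$a = -403$
$N{\left(A,y \right)} = -403 - A$
$- \left(\frac{1}{110382 + J{\left(-358,346 \right)}} + N{\left(f,280 \right)}\right) \left(-105712 + 452494\right) = - \left(\frac{1}{110382 + 346} - \frac{93242}{231}\right) \left(-105712 + 452494\right) = - \left(\frac{1}{110728} - \frac{93242}{231}\right) 346782 = - \frac{\left(-10324499945\right) 346782}{25578168} = \left(-1\right) \left(- \frac{596725123321165}{4263028}\right) = \frac{596725123321165}{4263028}$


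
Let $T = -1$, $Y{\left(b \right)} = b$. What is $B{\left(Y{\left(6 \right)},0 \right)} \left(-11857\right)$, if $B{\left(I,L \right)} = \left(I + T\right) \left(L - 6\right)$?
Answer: $355710$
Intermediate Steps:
$B{\left(I,L \right)} = \left(-1 + I\right) \left(-6 + L\right)$ ($B{\left(I,L \right)} = \left(I - 1\right) \left(L - 6\right) = \left(-1 + I\right) \left(-6 + L\right)$)
$B{\left(Y{\left(6 \right)},0 \right)} \left(-11857\right) = \left(6 - 0 - 36 + 6 \cdot 0\right) \left(-11857\right) = \left(6 + 0 - 36 + 0\right) \left(-11857\right) = \left(-30\right) \left(-11857\right) = 355710$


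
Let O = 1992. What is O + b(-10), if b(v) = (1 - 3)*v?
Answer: 2012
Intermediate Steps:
b(v) = -2*v
O + b(-10) = 1992 - 2*(-10) = 1992 + 20 = 2012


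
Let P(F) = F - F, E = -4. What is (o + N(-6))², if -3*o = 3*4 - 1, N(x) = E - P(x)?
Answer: 529/9 ≈ 58.778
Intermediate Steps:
P(F) = 0
N(x) = -4 (N(x) = -4 - 1*0 = -4 + 0 = -4)
o = -11/3 (o = -(3*4 - 1)/3 = -(12 - 1)/3 = -⅓*11 = -11/3 ≈ -3.6667)
(o + N(-6))² = (-11/3 - 4)² = (-23/3)² = 529/9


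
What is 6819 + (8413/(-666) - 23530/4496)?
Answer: 5091220339/748584 ≈ 6801.1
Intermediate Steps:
6819 + (8413/(-666) - 23530/4496) = 6819 + (8413*(-1/666) - 23530*1/4496) = 6819 + (-8413/666 - 11765/2248) = 6819 - 13373957/748584 = 5091220339/748584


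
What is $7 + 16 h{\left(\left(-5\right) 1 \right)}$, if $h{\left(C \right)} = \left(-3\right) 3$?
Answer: $-137$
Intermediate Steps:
$h{\left(C \right)} = -9$
$7 + 16 h{\left(\left(-5\right) 1 \right)} = 7 + 16 \left(-9\right) = 7 - 144 = -137$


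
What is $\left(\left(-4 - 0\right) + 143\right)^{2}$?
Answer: $19321$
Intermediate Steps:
$\left(\left(-4 - 0\right) + 143\right)^{2} = \left(\left(-4 + 0\right) + 143\right)^{2} = \left(-4 + 143\right)^{2} = 139^{2} = 19321$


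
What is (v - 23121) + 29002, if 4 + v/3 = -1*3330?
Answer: -4121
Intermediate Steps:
v = -10002 (v = -12 + 3*(-1*3330) = -12 + 3*(-3330) = -12 - 9990 = -10002)
(v - 23121) + 29002 = (-10002 - 23121) + 29002 = -33123 + 29002 = -4121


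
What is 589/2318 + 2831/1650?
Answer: 99133/50325 ≈ 1.9699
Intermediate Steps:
589/2318 + 2831/1650 = 589*(1/2318) + 2831*(1/1650) = 31/122 + 2831/1650 = 99133/50325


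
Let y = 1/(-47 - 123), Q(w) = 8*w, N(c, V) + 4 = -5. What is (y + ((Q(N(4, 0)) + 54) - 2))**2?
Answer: 11566801/28900 ≈ 400.24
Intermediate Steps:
N(c, V) = -9 (N(c, V) = -4 - 5 = -9)
y = -1/170 (y = 1/(-170) = -1/170 ≈ -0.0058824)
(y + ((Q(N(4, 0)) + 54) - 2))**2 = (-1/170 + ((8*(-9) + 54) - 2))**2 = (-1/170 + ((-72 + 54) - 2))**2 = (-1/170 + (-18 - 2))**2 = (-1/170 - 20)**2 = (-3401/170)**2 = 11566801/28900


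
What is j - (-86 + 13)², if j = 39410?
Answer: 34081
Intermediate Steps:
j - (-86 + 13)² = 39410 - (-86 + 13)² = 39410 - 1*(-73)² = 39410 - 1*5329 = 39410 - 5329 = 34081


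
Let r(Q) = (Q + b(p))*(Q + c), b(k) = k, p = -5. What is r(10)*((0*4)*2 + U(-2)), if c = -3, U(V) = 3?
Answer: 105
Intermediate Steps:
r(Q) = (-5 + Q)*(-3 + Q) (r(Q) = (Q - 5)*(Q - 3) = (-5 + Q)*(-3 + Q))
r(10)*((0*4)*2 + U(-2)) = (15 + 10² - 8*10)*((0*4)*2 + 3) = (15 + 100 - 80)*(0*2 + 3) = 35*(0 + 3) = 35*3 = 105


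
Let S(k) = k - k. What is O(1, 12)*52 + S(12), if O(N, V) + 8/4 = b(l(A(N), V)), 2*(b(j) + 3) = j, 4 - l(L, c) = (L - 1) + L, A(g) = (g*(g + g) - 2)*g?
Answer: -130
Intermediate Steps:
S(k) = 0
A(g) = g*(-2 + 2*g²) (A(g) = (g*(2*g) - 2)*g = (2*g² - 2)*g = (-2 + 2*g²)*g = g*(-2 + 2*g²))
l(L, c) = 5 - 2*L (l(L, c) = 4 - ((L - 1) + L) = 4 - ((-1 + L) + L) = 4 - (-1 + 2*L) = 4 + (1 - 2*L) = 5 - 2*L)
b(j) = -3 + j/2
O(N, V) = -5/2 - 2*N*(-1 + N²) (O(N, V) = -2 + (-3 + (5 - 4*N*(-1 + N²))/2) = -2 + (-3 + (5/2 - 2*N*(-1 + N²))) = -2 + (-½ - 2*N*(-1 + N²)) = -5/2 - 2*N*(-1 + N²))
O(1, 12)*52 + S(12) = (-5/2 - 2*1³ + 2*1)*52 + 0 = (-5/2 - 2*1 + 2)*52 + 0 = (-5/2 - 2 + 2)*52 + 0 = -5/2*52 + 0 = -130 + 0 = -130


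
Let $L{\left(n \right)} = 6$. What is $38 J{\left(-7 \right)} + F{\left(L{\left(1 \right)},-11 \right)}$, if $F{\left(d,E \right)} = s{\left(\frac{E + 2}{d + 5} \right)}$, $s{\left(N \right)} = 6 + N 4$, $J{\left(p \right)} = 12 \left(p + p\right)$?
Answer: $- \frac{70194}{11} \approx -6381.3$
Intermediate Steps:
$J{\left(p \right)} = 24 p$ ($J{\left(p \right)} = 12 \cdot 2 p = 24 p$)
$s{\left(N \right)} = 6 + 4 N$
$F{\left(d,E \right)} = 6 + \frac{4 \left(2 + E\right)}{5 + d}$ ($F{\left(d,E \right)} = 6 + 4 \frac{E + 2}{d + 5} = 6 + 4 \frac{2 + E}{5 + d} = 6 + \frac{4 \left(2 + E\right)}{5 + d}$)
$38 J{\left(-7 \right)} + F{\left(L{\left(1 \right)},-11 \right)} = 38 \cdot 24 \left(-7\right) + \frac{2 \left(19 + 2 \left(-11\right) + 3 \cdot 6\right)}{5 + 6} = 38 \left(-168\right) + \frac{2 \left(19 - 22 + 18\right)}{11} = -6384 + 2 \cdot \frac{1}{11} \cdot 15 = -6384 + \frac{30}{11} = - \frac{70194}{11}$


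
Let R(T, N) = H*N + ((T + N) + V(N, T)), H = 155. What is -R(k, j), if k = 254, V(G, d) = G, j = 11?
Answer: -1981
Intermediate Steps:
R(T, N) = T + 157*N (R(T, N) = 155*N + ((T + N) + N) = 155*N + ((N + T) + N) = 155*N + (T + 2*N) = T + 157*N)
-R(k, j) = -(254 + 157*11) = -(254 + 1727) = -1*1981 = -1981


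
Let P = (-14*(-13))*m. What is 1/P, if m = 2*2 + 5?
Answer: 1/1638 ≈ 0.00061050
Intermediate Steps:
m = 9 (m = 4 + 5 = 9)
P = 1638 (P = -14*(-13)*9 = 182*9 = 1638)
1/P = 1/1638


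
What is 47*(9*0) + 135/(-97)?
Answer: -135/97 ≈ -1.3918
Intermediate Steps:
47*(9*0) + 135/(-97) = 47*0 + 135*(-1/97) = 0 - 135/97 = -135/97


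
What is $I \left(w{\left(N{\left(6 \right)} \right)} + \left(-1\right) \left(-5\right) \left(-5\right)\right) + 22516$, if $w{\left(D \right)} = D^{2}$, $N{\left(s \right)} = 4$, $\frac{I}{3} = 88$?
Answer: $20140$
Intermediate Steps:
$I = 264$ ($I = 3 \cdot 88 = 264$)
$I \left(w{\left(N{\left(6 \right)} \right)} + \left(-1\right) \left(-5\right) \left(-5\right)\right) + 22516 = 264 \left(4^{2} + \left(-1\right) \left(-5\right) \left(-5\right)\right) + 22516 = 264 \left(16 + 5 \left(-5\right)\right) + 22516 = 264 \left(16 - 25\right) + 22516 = 264 \left(-9\right) + 22516 = -2376 + 22516 = 20140$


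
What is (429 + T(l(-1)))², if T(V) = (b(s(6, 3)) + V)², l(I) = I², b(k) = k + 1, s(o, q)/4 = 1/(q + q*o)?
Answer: 36597603025/194481 ≈ 1.8818e+5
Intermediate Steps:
s(o, q) = 4/(q + o*q) (s(o, q) = 4/(q + q*o) = 4/(q + o*q))
b(k) = 1 + k
T(V) = (25/21 + V)² (T(V) = ((1 + 4/(3*(1 + 6))) + V)² = ((1 + 4*(⅓)/7) + V)² = ((1 + 4*(⅓)*(⅐)) + V)² = ((1 + 4/21) + V)² = (25/21 + V)²)
(429 + T(l(-1)))² = (429 + (25 + 21*(-1)²)²/441)² = (429 + (25 + 21*1)²/441)² = (429 + (25 + 21)²/441)² = (429 + (1/441)*46²)² = (429 + (1/441)*2116)² = (429 + 2116/441)² = (191305/441)² = 36597603025/194481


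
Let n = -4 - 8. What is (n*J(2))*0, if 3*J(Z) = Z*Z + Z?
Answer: 0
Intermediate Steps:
n = -12
J(Z) = Z/3 + Z**2/3 (J(Z) = (Z*Z + Z)/3 = (Z**2 + Z)/3 = (Z + Z**2)/3 = Z/3 + Z**2/3)
(n*J(2))*0 = -4*2*(1 + 2)*0 = -4*2*3*0 = -12*2*0 = -24*0 = 0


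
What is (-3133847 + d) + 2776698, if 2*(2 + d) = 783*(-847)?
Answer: -1377503/2 ≈ -6.8875e+5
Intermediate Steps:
d = -663205/2 (d = -2 + (783*(-847))/2 = -2 + (½)*(-663201) = -2 - 663201/2 = -663205/2 ≈ -3.3160e+5)
(-3133847 + d) + 2776698 = (-3133847 - 663205/2) + 2776698 = -6930899/2 + 2776698 = -1377503/2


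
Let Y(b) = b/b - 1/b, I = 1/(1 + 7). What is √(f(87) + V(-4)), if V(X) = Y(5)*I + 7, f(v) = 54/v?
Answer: √649310/290 ≈ 2.7786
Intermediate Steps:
I = ⅛ (I = 1/8 = ⅛ ≈ 0.12500)
Y(b) = 1 - 1/b
V(X) = 71/10 (V(X) = ((-1 + 5)/5)*(⅛) + 7 = ((⅕)*4)*(⅛) + 7 = (⅘)*(⅛) + 7 = ⅒ + 7 = 71/10)
√(f(87) + V(-4)) = √(54/87 + 71/10) = √(54*(1/87) + 71/10) = √(18/29 + 71/10) = √(2239/290) = √649310/290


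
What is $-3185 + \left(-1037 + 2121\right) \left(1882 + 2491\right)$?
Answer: $4737147$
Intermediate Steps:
$-3185 + \left(-1037 + 2121\right) \left(1882 + 2491\right) = -3185 + 1084 \cdot 4373 = -3185 + 4740332 = 4737147$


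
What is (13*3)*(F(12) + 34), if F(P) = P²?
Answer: 6942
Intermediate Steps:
(13*3)*(F(12) + 34) = (13*3)*(12² + 34) = 39*(144 + 34) = 39*178 = 6942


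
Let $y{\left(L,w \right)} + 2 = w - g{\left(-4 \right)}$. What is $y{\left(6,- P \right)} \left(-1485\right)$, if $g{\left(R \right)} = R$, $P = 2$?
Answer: $0$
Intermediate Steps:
$y{\left(L,w \right)} = 2 + w$ ($y{\left(L,w \right)} = -2 + \left(w - -4\right) = -2 + \left(w + 4\right) = -2 + \left(4 + w\right) = 2 + w$)
$y{\left(6,- P \right)} \left(-1485\right) = \left(2 - 2\right) \left(-1485\right) = 0 \left(-1485\right) = 0$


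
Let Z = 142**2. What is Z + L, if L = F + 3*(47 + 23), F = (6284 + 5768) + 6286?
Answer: 38712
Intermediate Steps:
Z = 20164
F = 18338 (F = 12052 + 6286 = 18338)
L = 18548 (L = 18338 + 3*(47 + 23) = 18338 + 3*70 = 18338 + 210 = 18548)
Z + L = 20164 + 18548 = 38712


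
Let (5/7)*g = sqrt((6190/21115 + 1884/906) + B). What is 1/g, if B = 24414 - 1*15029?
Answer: sqrt(3817157807250745)/8380503691 ≈ 0.0073722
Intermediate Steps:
B = 9385 (B = 24414 - 15029 = 9385)
g = 7*sqrt(3817157807250745)/3188365 (g = 7*sqrt((6190/21115 + 1884/906) + 9385)/5 = 7*sqrt((6190*(1/21115) + 1884*(1/906)) + 9385)/5 = 7*sqrt((1238/4223 + 314/151) + 9385)/5 = 7*sqrt(1512960/637673 + 9385)/5 = 7*sqrt(5986074065/637673)/5 = 7*(sqrt(3817157807250745)/637673)/5 = 7*sqrt(3817157807250745)/3188365 ≈ 135.64)
1/g = 1/(7*sqrt(3817157807250745)/3188365) = sqrt(3817157807250745)/8380503691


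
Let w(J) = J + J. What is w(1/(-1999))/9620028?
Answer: -1/9615217986 ≈ -1.0400e-10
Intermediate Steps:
w(J) = 2*J
w(1/(-1999))/9620028 = (2/(-1999))/9620028 = (2*(-1/1999))*(1/9620028) = -2/1999*1/9620028 = -1/9615217986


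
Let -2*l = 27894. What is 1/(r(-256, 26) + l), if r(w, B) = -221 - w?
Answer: -1/13912 ≈ -7.1880e-5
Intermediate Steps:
l = -13947 (l = -½*27894 = -13947)
1/(r(-256, 26) + l) = 1/((-221 - 1*(-256)) - 13947) = 1/((-221 + 256) - 13947) = 1/(35 - 13947) = 1/(-13912) = -1/13912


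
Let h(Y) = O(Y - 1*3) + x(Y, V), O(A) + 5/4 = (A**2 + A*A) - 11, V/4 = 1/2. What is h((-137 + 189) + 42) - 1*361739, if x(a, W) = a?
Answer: -1380381/4 ≈ -3.4510e+5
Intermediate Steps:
V = 2 (V = 4/2 = 4*(1/2) = 2)
O(A) = -49/4 + 2*A**2 (O(A) = -5/4 + ((A**2 + A*A) - 11) = -5/4 + ((A**2 + A**2) - 11) = -5/4 + (2*A**2 - 11) = -5/4 + (-11 + 2*A**2) = -49/4 + 2*A**2)
h(Y) = -49/4 + Y + 2*(-3 + Y)**2 (h(Y) = (-49/4 + 2*(Y - 1*3)**2) + Y = (-49/4 + 2*(Y - 3)**2) + Y = (-49/4 + 2*(-3 + Y)**2) + Y = -49/4 + Y + 2*(-3 + Y)**2)
h((-137 + 189) + 42) - 1*361739 = (23/4 - 11*((-137 + 189) + 42) + 2*((-137 + 189) + 42)**2) - 1*361739 = (23/4 - 11*(52 + 42) + 2*(52 + 42)**2) - 361739 = (23/4 - 11*94 + 2*94**2) - 361739 = (23/4 - 1034 + 2*8836) - 361739 = (23/4 - 1034 + 17672) - 361739 = 66575/4 - 361739 = -1380381/4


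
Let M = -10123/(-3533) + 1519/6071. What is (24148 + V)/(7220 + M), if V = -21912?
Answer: 11989903237/38731867455 ≈ 0.30956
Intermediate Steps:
M = 66823360/21448843 (M = -10123*(-1/3533) + 1519*(1/6071) = 10123/3533 + 1519/6071 = 66823360/21448843 ≈ 3.1155)
(24148 + V)/(7220 + M) = (24148 - 21912)/(7220 + 66823360/21448843) = 2236/(154927469820/21448843) = 2236*(21448843/154927469820) = 11989903237/38731867455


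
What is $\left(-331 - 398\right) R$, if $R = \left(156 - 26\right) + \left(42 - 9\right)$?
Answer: $-118827$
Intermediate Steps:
$R = 163$ ($R = 130 + \left(42 - 9\right) = 130 + 33 = 163$)
$\left(-331 - 398\right) R = \left(-331 - 398\right) 163 = \left(-729\right) 163 = -118827$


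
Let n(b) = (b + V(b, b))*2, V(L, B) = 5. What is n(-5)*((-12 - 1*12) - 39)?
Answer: 0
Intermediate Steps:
n(b) = 10 + 2*b (n(b) = (b + 5)*2 = (5 + b)*2 = 10 + 2*b)
n(-5)*((-12 - 1*12) - 39) = (10 + 2*(-5))*((-12 - 1*12) - 39) = (10 - 10)*((-12 - 12) - 39) = 0*(-24 - 39) = 0*(-63) = 0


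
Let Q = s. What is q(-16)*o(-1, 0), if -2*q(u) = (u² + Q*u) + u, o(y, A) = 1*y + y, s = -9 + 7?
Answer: 272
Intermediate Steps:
s = -2
Q = -2
o(y, A) = 2*y (o(y, A) = y + y = 2*y)
q(u) = u/2 - u²/2 (q(u) = -((u² - 2*u) + u)/2 = -(u² - u)/2 = u/2 - u²/2)
q(-16)*o(-1, 0) = ((½)*(-16)*(1 - 1*(-16)))*(2*(-1)) = ((½)*(-16)*(1 + 16))*(-2) = ((½)*(-16)*17)*(-2) = -136*(-2) = 272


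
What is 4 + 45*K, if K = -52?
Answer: -2336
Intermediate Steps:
4 + 45*K = 4 + 45*(-52) = 4 - 2340 = -2336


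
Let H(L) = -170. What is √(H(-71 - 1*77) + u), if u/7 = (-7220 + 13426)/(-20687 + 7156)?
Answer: 4*I*√40449958/1933 ≈ 13.161*I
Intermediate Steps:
u = -6206/1933 (u = 7*((-7220 + 13426)/(-20687 + 7156)) = 7*(6206/(-13531)) = 7*(6206*(-1/13531)) = 7*(-6206/13531) = -6206/1933 ≈ -3.2106)
√(H(-71 - 1*77) + u) = √(-170 - 6206/1933) = √(-334816/1933) = 4*I*√40449958/1933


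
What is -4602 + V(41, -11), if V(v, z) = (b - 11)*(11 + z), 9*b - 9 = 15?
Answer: -4602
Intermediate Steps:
b = 8/3 (b = 1 + (⅑)*15 = 1 + 5/3 = 8/3 ≈ 2.6667)
V(v, z) = -275/3 - 25*z/3 (V(v, z) = (8/3 - 11)*(11 + z) = -25*(11 + z)/3 = -275/3 - 25*z/3)
-4602 + V(41, -11) = -4602 + (-275/3 - 25/3*(-11)) = -4602 + (-275/3 + 275/3) = -4602 + 0 = -4602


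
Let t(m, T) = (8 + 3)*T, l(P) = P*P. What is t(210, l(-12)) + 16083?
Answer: 17667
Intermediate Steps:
l(P) = P²
t(m, T) = 11*T
t(210, l(-12)) + 16083 = 11*(-12)² + 16083 = 11*144 + 16083 = 1584 + 16083 = 17667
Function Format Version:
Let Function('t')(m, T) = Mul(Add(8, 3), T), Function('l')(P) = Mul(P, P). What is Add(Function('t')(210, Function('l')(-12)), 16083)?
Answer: 17667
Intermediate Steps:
Function('l')(P) = Pow(P, 2)
Function('t')(m, T) = Mul(11, T)
Add(Function('t')(210, Function('l')(-12)), 16083) = Add(Mul(11, Pow(-12, 2)), 16083) = Add(Mul(11, 144), 16083) = Add(1584, 16083) = 17667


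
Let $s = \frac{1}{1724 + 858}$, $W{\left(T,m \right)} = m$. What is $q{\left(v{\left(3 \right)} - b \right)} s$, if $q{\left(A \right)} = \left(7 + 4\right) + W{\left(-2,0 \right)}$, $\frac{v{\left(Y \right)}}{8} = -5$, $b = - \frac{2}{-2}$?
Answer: $\frac{11}{2582} \approx 0.0042603$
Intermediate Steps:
$b = 1$ ($b = \left(-2\right) \left(- \frac{1}{2}\right) = 1$)
$v{\left(Y \right)} = -40$ ($v{\left(Y \right)} = 8 \left(-5\right) = -40$)
$s = \frac{1}{2582} \approx 0.0003873$
$q{\left(A \right)} = 11$ ($q{\left(A \right)} = \left(7 + 4\right) + 0 = 11 + 0 = 11$)
$q{\left(v{\left(3 \right)} - b \right)} s = 11 \cdot \frac{1}{2582} = \frac{11}{2582}$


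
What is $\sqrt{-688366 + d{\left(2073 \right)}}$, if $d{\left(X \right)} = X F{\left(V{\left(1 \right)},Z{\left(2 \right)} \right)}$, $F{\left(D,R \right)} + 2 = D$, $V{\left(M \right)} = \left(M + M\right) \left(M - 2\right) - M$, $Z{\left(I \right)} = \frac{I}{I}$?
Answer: $i \sqrt{698731} \approx 835.9 i$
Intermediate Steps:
$Z{\left(I \right)} = 1$
$V{\left(M \right)} = - M + 2 M \left(-2 + M\right)$ ($V{\left(M \right)} = 2 M \left(-2 + M\right) - M = - M + 2 M \left(-2 + M\right)$)
$F{\left(D,R \right)} = -2 + D$
$d{\left(X \right)} = - 5 X$ ($d{\left(X \right)} = X \left(-2 + 1 \left(-5 + 2 \cdot 1\right)\right) = X \left(-2 + 1 \left(-5 + 2\right)\right) = X \left(-2 + 1 \left(-3\right)\right) = X \left(-2 - 3\right) = X \left(-5\right) = - 5 X$)
$\sqrt{-688366 + d{\left(2073 \right)}} = \sqrt{-688366 - 10365} = \sqrt{-698731} = i \sqrt{698731}$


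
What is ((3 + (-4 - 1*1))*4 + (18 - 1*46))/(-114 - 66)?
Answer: ⅕ ≈ 0.20000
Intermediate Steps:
((3 + (-4 - 1*1))*4 + (18 - 1*46))/(-114 - 66) = ((3 + (-4 - 1))*4 + (18 - 46))/(-180) = -((3 - 5)*4 - 28)/180 = -(-2*4 - 28)/180 = -(-8 - 28)/180 = -1/180*(-36) = ⅕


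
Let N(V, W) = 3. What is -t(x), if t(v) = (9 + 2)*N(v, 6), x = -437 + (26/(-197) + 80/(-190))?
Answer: -33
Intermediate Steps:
x = -1637761/3743 (x = -437 + (26*(-1/197) + 80*(-1/190)) = -437 + (-26/197 - 8/19) = -437 - 2070/3743 = -1637761/3743 ≈ -437.55)
t(v) = 33 (t(v) = (9 + 2)*3 = 11*3 = 33)
-t(x) = -1*33 = -33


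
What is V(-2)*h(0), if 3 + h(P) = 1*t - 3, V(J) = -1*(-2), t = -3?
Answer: -18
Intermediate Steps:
V(J) = 2
h(P) = -9 (h(P) = -3 + (1*(-3) - 3) = -3 + (-3 - 3) = -3 - 6 = -9)
V(-2)*h(0) = 2*(-9) = -18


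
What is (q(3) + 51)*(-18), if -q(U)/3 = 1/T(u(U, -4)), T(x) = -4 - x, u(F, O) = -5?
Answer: -864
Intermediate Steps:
q(U) = -3 (q(U) = -3/(-4 - 1*(-5)) = -3/(-4 + 5) = -3/1 = -3*1 = -3)
(q(3) + 51)*(-18) = (-3 + 51)*(-18) = 48*(-18) = -864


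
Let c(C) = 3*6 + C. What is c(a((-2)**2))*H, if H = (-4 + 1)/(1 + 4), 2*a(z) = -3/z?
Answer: -423/40 ≈ -10.575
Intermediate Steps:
a(z) = -3/(2*z) (a(z) = (-3/z)/2 = -3/(2*z))
H = -3/5 ≈ -0.60000
c(C) = 18 + C
c(a((-2)**2))*H = (18 - 3/(2*((-2)**2)))*(-3/5) = (18 - 3/2/4)*(-3/5) = (18 - 3/2*1/4)*(-3/5) = (18 - 3/8)*(-3/5) = (141/8)*(-3/5) = -423/40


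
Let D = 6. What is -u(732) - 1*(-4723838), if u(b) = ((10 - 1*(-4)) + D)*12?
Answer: 4723598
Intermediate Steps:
u(b) = 240 (u(b) = ((10 - 1*(-4)) + 6)*12 = ((10 + 4) + 6)*12 = (14 + 6)*12 = 20*12 = 240)
-u(732) - 1*(-4723838) = -1*240 - 1*(-4723838) = -240 + 4723838 = 4723598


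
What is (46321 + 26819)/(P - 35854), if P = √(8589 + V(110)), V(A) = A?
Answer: -2622361560/1285500617 - 73140*√8699/1285500617 ≈ -2.0453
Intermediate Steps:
P = √8699 (P = √(8589 + 110) = √8699 ≈ 93.268)
(46321 + 26819)/(P - 35854) = (46321 + 26819)/(√8699 - 35854) = 73140/(-35854 + √8699)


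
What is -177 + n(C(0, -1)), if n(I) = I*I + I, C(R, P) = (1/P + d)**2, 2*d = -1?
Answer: -2715/16 ≈ -169.69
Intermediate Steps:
d = -1/2 (d = (1/2)*(-1) = -1/2 ≈ -0.50000)
C(R, P) = (-1/2 + 1/P)**2 (C(R, P) = (1/P - 1/2)**2 = (-1/2 + 1/P)**2)
n(I) = I + I**2 (n(I) = I**2 + I = I + I**2)
-177 + n(C(0, -1)) = -177 + ((1/4)*(2 - 1*(-1))**2/(-1)**2)*(1 + (1/4)*(2 - 1*(-1))**2/(-1)**2) = -177 + ((1/4)*1*(2 + 1)**2)*(1 + (1/4)*1*(2 + 1)**2) = -177 + ((1/4)*1*3**2)*(1 + (1/4)*1*3**2) = -177 + ((1/4)*1*9)*(1 + (1/4)*1*9) = -177 + 9*(1 + 9/4)/4 = -177 + (9/4)*(13/4) = -177 + 117/16 = -2715/16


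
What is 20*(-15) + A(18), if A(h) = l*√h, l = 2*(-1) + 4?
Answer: -300 + 6*√2 ≈ -291.51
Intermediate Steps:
l = 2 (l = -2 + 4 = 2)
A(h) = 2*√h
20*(-15) + A(18) = 20*(-15) + 2*√18 = -300 + 2*(3*√2) = -300 + 6*√2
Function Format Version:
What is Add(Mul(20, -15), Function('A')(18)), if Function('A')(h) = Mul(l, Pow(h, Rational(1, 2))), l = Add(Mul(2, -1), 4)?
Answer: Add(-300, Mul(6, Pow(2, Rational(1, 2)))) ≈ -291.51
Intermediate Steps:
l = 2 (l = Add(-2, 4) = 2)
Function('A')(h) = Mul(2, Pow(h, Rational(1, 2)))
Add(Mul(20, -15), Function('A')(18)) = Add(Mul(20, -15), Mul(2, Pow(18, Rational(1, 2)))) = Add(-300, Mul(2, Mul(3, Pow(2, Rational(1, 2))))) = Add(-300, Mul(6, Pow(2, Rational(1, 2))))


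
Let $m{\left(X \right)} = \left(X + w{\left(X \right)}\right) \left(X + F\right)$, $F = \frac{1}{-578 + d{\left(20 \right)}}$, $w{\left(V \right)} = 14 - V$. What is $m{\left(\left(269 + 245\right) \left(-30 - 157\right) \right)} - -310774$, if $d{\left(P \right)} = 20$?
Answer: $- \frac{288730969}{279} \approx -1.0349 \cdot 10^{6}$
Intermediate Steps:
$F = - \frac{1}{558}$ ($F = \frac{1}{-578 + 20} = \frac{1}{-558} = - \frac{1}{558} \approx -0.0017921$)
$m{\left(X \right)} = - \frac{7}{279} + 14 X$ ($m{\left(X \right)} = \left(X - \left(-14 + X\right)\right) \left(X - \frac{1}{558}\right) = 14 \left(- \frac{1}{558} + X\right) = - \frac{7}{279} + 14 X$)
$m{\left(\left(269 + 245\right) \left(-30 - 157\right) \right)} - -310774 = \left(- \frac{7}{279} + 14 \left(269 + 245\right) \left(-30 - 157\right)\right) - -310774 = \left(- \frac{7}{279} + 14 \cdot 514 \left(-187\right)\right) + 310774 = \left(- \frac{7}{279} + 14 \left(-96118\right)\right) + 310774 = \left(- \frac{7}{279} - 1345652\right) + 310774 = - \frac{375436915}{279} + 310774 = - \frac{288730969}{279}$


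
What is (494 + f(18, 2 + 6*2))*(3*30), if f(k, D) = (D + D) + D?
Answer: 48240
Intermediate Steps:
f(k, D) = 3*D (f(k, D) = 2*D + D = 3*D)
(494 + f(18, 2 + 6*2))*(3*30) = (494 + 3*(2 + 6*2))*(3*30) = (494 + 3*(2 + 12))*90 = (494 + 3*14)*90 = (494 + 42)*90 = 536*90 = 48240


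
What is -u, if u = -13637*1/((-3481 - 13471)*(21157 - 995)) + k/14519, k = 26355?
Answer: -692921071471/381722629712 ≈ -1.8152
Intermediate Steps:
u = 692921071471/381722629712 (u = -13637*1/((-3481 - 13471)*(21157 - 995)) + 26355/14519 = -13637/((-16952*20162)) + 26355*(1/14519) = -13637/(-341786224) + 26355/14519 = -13637*(-1/341786224) + 26355/14519 = 1049/26291248 + 26355/14519 = 692921071471/381722629712 ≈ 1.8152)
-u = -1*692921071471/381722629712 = -692921071471/381722629712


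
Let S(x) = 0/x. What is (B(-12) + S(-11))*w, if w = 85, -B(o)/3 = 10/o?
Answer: 425/2 ≈ 212.50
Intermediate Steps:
B(o) = -30/o
S(x) = 0
(B(-12) + S(-11))*w = (-30/(-12) + 0)*85 = (-30*(-1/12) + 0)*85 = (5/2 + 0)*85 = (5/2)*85 = 425/2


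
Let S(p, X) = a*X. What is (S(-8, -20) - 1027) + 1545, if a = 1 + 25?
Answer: -2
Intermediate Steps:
a = 26
S(p, X) = 26*X
(S(-8, -20) - 1027) + 1545 = (26*(-20) - 1027) + 1545 = (-520 - 1027) + 1545 = -1547 + 1545 = -2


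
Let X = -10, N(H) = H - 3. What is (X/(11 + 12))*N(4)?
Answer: -10/23 ≈ -0.43478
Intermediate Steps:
N(H) = -3 + H
(X/(11 + 12))*N(4) = (-10/(11 + 12))*(-3 + 4) = (-10/23)*1 = ((1/23)*(-10))*1 = -10/23*1 = -10/23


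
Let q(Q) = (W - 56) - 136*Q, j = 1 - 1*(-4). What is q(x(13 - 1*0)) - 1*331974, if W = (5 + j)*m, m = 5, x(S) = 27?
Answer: -335652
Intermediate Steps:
j = 5 (j = 1 + 4 = 5)
W = 50 (W = (5 + 5)*5 = 10*5 = 50)
q(Q) = -6 - 136*Q (q(Q) = (50 - 56) - 136*Q = -6 - 136*Q)
q(x(13 - 1*0)) - 1*331974 = (-6 - 136*27) - 1*331974 = (-6 - 3672) - 331974 = -3678 - 331974 = -335652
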